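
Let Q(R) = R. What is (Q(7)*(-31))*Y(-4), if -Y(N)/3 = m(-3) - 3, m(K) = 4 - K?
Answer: 2604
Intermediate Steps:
Y(N) = -12 (Y(N) = -3*((4 - 1*(-3)) - 3) = -3*((4 + 3) - 3) = -3*(7 - 3) = -3*4 = -12)
(Q(7)*(-31))*Y(-4) = (7*(-31))*(-12) = -217*(-12) = 2604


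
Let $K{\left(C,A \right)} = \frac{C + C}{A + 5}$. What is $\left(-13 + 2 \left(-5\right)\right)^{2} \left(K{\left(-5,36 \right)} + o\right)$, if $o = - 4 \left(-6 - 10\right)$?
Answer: $\frac{1382806}{41} \approx 33727.0$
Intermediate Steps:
$K{\left(C,A \right)} = \frac{2 C}{5 + A}$
$o = 64$ ($o = \left(-4\right) \left(-16\right) = 64$)
$\left(-13 + 2 \left(-5\right)\right)^{2} \left(K{\left(-5,36 \right)} + o\right) = \left(-13 + 2 \left(-5\right)\right)^{2} \left(2 \left(-5\right) \frac{1}{5 + 36} + 64\right) = \left(-13 - 10\right)^{2} \left(2 \left(-5\right) \frac{1}{41} + 64\right) = \left(-23\right)^{2} \left(2 \left(-5\right) \frac{1}{41} + 64\right) = 529 \left(- \frac{10}{41} + 64\right) = 529 \cdot \frac{2614}{41} = \frac{1382806}{41}$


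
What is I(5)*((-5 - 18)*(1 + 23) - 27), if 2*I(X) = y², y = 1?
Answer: -579/2 ≈ -289.50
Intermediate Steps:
I(X) = ½ (I(X) = (½)*1² = (½)*1 = ½)
I(5)*((-5 - 18)*(1 + 23) - 27) = ((-5 - 18)*(1 + 23) - 27)/2 = (-23*24 - 27)/2 = (-552 - 27)/2 = (½)*(-579) = -579/2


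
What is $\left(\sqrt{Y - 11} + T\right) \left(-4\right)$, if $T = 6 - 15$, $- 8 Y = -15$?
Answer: $36 - i \sqrt{146} \approx 36.0 - 12.083 i$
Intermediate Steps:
$Y = \frac{15}{8}$ ($Y = \left(- \frac{1}{8}\right) \left(-15\right) = \frac{15}{8} \approx 1.875$)
$T = -9$ ($T = 6 - 15 = -9$)
$\left(\sqrt{Y - 11} + T\right) \left(-4\right) = \left(\sqrt{\frac{15}{8} - 11} - 9\right) \left(-4\right) = \left(\sqrt{- \frac{73}{8}} - 9\right) \left(-4\right) = \left(\frac{i \sqrt{146}}{4} - 9\right) \left(-4\right) = \left(-9 + \frac{i \sqrt{146}}{4}\right) \left(-4\right) = 36 - i \sqrt{146}$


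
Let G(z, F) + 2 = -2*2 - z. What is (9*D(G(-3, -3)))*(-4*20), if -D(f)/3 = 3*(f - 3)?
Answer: -38880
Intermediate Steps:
G(z, F) = -6 - z (G(z, F) = -2 + (-2*2 - z) = -2 + (-4 - z) = -6 - z)
D(f) = 27 - 9*f (D(f) = -9*(f - 3) = -9*(-3 + f) = -3*(-9 + 3*f) = 27 - 9*f)
(9*D(G(-3, -3)))*(-4*20) = (9*(27 - 9*(-6 - 1*(-3))))*(-4*20) = (9*(27 - 9*(-6 + 3)))*(-80) = (9*(27 - 9*(-3)))*(-80) = (9*(27 + 27))*(-80) = (9*54)*(-80) = 486*(-80) = -38880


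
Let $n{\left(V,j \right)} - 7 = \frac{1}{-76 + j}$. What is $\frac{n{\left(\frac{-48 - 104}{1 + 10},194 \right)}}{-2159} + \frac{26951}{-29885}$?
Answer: $- \frac{6890805557}{7613562370} \approx -0.90507$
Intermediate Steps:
$n{\left(V,j \right)} = 7 + \frac{1}{-76 + j}$
$\frac{n{\left(\frac{-48 - 104}{1 + 10},194 \right)}}{-2159} + \frac{26951}{-29885} = \frac{\frac{1}{-76 + 194} \left(-531 + 7 \cdot 194\right)}{-2159} + \frac{26951}{-29885} = \frac{-531 + 1358}{118} \left(- \frac{1}{2159}\right) + 26951 \left(- \frac{1}{29885}\right) = \frac{1}{118} \cdot 827 \left(- \frac{1}{2159}\right) - \frac{26951}{29885} = \frac{827}{118} \left(- \frac{1}{2159}\right) - \frac{26951}{29885} = - \frac{827}{254762} - \frac{26951}{29885} = - \frac{6890805557}{7613562370}$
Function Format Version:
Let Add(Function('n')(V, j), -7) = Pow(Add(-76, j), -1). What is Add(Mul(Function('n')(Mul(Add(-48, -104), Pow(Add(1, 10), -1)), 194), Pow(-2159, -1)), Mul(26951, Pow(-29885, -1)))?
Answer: Rational(-6890805557, 7613562370) ≈ -0.90507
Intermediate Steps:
Function('n')(V, j) = Add(7, Pow(Add(-76, j), -1))
Add(Mul(Function('n')(Mul(Add(-48, -104), Pow(Add(1, 10), -1)), 194), Pow(-2159, -1)), Mul(26951, Pow(-29885, -1))) = Add(Mul(Mul(Pow(Add(-76, 194), -1), Add(-531, Mul(7, 194))), Pow(-2159, -1)), Mul(26951, Pow(-29885, -1))) = Add(Mul(Mul(Pow(118, -1), Add(-531, 1358)), Rational(-1, 2159)), Mul(26951, Rational(-1, 29885))) = Add(Mul(Mul(Rational(1, 118), 827), Rational(-1, 2159)), Rational(-26951, 29885)) = Add(Mul(Rational(827, 118), Rational(-1, 2159)), Rational(-26951, 29885)) = Add(Rational(-827, 254762), Rational(-26951, 29885)) = Rational(-6890805557, 7613562370)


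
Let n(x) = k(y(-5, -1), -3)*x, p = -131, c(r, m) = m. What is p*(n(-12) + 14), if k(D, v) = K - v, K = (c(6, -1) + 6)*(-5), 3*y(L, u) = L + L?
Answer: -36418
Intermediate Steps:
y(L, u) = 2*L/3 (y(L, u) = (L + L)/3 = (2*L)/3 = 2*L/3)
K = -25 (K = (-1 + 6)*(-5) = 5*(-5) = -25)
k(D, v) = -25 - v
n(x) = -22*x (n(x) = (-25 - 1*(-3))*x = (-25 + 3)*x = -22*x)
p*(n(-12) + 14) = -131*(-22*(-12) + 14) = -131*(264 + 14) = -131*278 = -36418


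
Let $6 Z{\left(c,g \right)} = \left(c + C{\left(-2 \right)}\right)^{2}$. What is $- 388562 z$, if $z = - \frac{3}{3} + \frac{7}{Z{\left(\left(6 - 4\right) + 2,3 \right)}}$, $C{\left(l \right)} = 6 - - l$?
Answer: $\frac{2137091}{16} \approx 1.3357 \cdot 10^{5}$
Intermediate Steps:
$C{\left(l \right)} = 6 + l$
$Z{\left(c,g \right)} = \frac{\left(4 + c\right)^{2}}{6}$ ($Z{\left(c,g \right)} = \frac{\left(c + \left(6 - 2\right)\right)^{2}}{6} = \frac{\left(c + 4\right)^{2}}{6} = \frac{\left(4 + c\right)^{2}}{6}$)
$z = - \frac{11}{32}$ ($z = - \frac{3}{3} + \frac{7}{\frac{1}{6} \left(4 + \left(\left(6 - 4\right) + 2\right)\right)^{2}} = \left(-3\right) \frac{1}{3} + \frac{7}{\frac{1}{6} \left(4 + \left(2 + 2\right)\right)^{2}} = -1 + \frac{7}{\frac{1}{6} \left(4 + 4\right)^{2}} = -1 + \frac{7}{\frac{1}{6} \cdot 8^{2}} = -1 + \frac{7}{\frac{1}{6} \cdot 64} = -1 + \frac{7}{\frac{32}{3}} = -1 + 7 \cdot \frac{3}{32} = -1 + \frac{21}{32} = - \frac{11}{32} \approx -0.34375$)
$- 388562 z = \left(-388562\right) \left(- \frac{11}{32}\right) = \frac{2137091}{16}$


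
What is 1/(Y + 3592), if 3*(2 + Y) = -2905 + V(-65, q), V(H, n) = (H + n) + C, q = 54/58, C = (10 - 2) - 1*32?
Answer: 29/75177 ≈ 0.00038576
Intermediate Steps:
C = -24 (C = 8 - 32 = -24)
q = 27/29 (q = 54*(1/58) = 27/29 ≈ 0.93103)
V(H, n) = -24 + H + n (V(H, n) = (H + n) - 24 = -24 + H + n)
Y = -28991/29 (Y = -2 + (-2905 + (-24 - 65 + 27/29))/3 = -2 + (-2905 - 2554/29)/3 = -2 + (⅓)*(-86799/29) = -2 - 28933/29 = -28991/29 ≈ -999.69)
1/(Y + 3592) = 1/(-28991/29 + 3592) = 1/(75177/29) = 29/75177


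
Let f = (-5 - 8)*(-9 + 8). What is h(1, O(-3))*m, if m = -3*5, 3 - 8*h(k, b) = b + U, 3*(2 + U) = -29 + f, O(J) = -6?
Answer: -245/8 ≈ -30.625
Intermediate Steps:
f = 13 (f = -13*(-1) = 13)
U = -22/3 (U = -2 + (-29 + 13)/3 = -2 + (⅓)*(-16) = -2 - 16/3 = -22/3 ≈ -7.3333)
h(k, b) = 31/24 - b/8 (h(k, b) = 3/8 - (b - 22/3)/8 = 3/8 - (-22/3 + b)/8 = 3/8 + (11/12 - b/8) = 31/24 - b/8)
m = -15
h(1, O(-3))*m = (31/24 - ⅛*(-6))*(-15) = (31/24 + ¾)*(-15) = (49/24)*(-15) = -245/8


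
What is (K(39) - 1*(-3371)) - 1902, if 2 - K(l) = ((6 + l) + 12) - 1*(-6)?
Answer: 1408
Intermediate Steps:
K(l) = -22 - l (K(l) = 2 - (((6 + l) + 12) - 1*(-6)) = 2 - ((18 + l) + 6) = 2 - (24 + l) = 2 + (-24 - l) = -22 - l)
(K(39) - 1*(-3371)) - 1902 = ((-22 - 1*39) - 1*(-3371)) - 1902 = ((-22 - 39) + 3371) - 1902 = (-61 + 3371) - 1902 = 3310 - 1902 = 1408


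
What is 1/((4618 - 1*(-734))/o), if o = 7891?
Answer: 7891/5352 ≈ 1.4744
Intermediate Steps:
1/((4618 - 1*(-734))/o) = 1/((4618 - 1*(-734))/7891) = 1/((4618 + 734)*(1/7891)) = 1/(5352*(1/7891)) = 1/(5352/7891) = 7891/5352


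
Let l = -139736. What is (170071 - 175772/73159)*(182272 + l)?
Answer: 529234975719112/73159 ≈ 7.2340e+9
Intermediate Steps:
(170071 - 175772/73159)*(182272 + l) = (170071 - 175772/73159)*(182272 - 139736) = (170071 - 175772*1/73159)*42536 = (170071 - 175772/73159)*42536 = (12442048517/73159)*42536 = 529234975719112/73159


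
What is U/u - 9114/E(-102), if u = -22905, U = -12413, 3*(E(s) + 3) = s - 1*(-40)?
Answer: 627149833/1626255 ≈ 385.64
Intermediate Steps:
E(s) = 31/3 + s/3 (E(s) = -3 + (s - 1*(-40))/3 = -3 + (s + 40)/3 = -3 + (40 + s)/3 = -3 + (40/3 + s/3) = 31/3 + s/3)
U/u - 9114/E(-102) = -12413/(-22905) - 9114/(31/3 + (⅓)*(-102)) = -12413*(-1/22905) - 9114/(31/3 - 34) = 12413/22905 - 9114/(-71/3) = 12413/22905 - 9114*(-3/71) = 12413/22905 + 27342/71 = 627149833/1626255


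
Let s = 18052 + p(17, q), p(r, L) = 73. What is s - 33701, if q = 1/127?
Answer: -15576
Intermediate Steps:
q = 1/127 ≈ 0.0078740
s = 18125 (s = 18052 + 73 = 18125)
s - 33701 = 18125 - 33701 = -15576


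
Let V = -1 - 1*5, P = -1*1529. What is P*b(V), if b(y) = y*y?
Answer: -55044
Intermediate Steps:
P = -1529
V = -6 (V = -1 - 5 = -6)
b(y) = y**2
P*b(V) = -1529*(-6)**2 = -1529*36 = -55044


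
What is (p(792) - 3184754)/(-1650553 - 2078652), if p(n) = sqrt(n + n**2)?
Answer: 3184754/3729205 - 6*sqrt(17446)/3729205 ≈ 0.85379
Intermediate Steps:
(p(792) - 3184754)/(-1650553 - 2078652) = (sqrt(792*(1 + 792)) - 3184754)/(-1650553 - 2078652) = (sqrt(792*793) - 3184754)/(-3729205) = (sqrt(628056) - 3184754)*(-1/3729205) = (6*sqrt(17446) - 3184754)*(-1/3729205) = (-3184754 + 6*sqrt(17446))*(-1/3729205) = 3184754/3729205 - 6*sqrt(17446)/3729205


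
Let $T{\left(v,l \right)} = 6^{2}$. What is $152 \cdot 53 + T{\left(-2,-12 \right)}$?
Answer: $8092$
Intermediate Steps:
$T{\left(v,l \right)} = 36$
$152 \cdot 53 + T{\left(-2,-12 \right)} = 152 \cdot 53 + 36 = 8056 + 36 = 8092$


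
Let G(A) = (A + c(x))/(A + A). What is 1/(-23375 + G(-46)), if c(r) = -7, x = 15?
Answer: -92/2150447 ≈ -4.2782e-5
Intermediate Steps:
G(A) = (-7 + A)/(2*A) (G(A) = (A - 7)/(A + A) = (-7 + A)/((2*A)) = (-7 + A)*(1/(2*A)) = (-7 + A)/(2*A))
1/(-23375 + G(-46)) = 1/(-23375 + (½)*(-7 - 46)/(-46)) = 1/(-23375 + (½)*(-1/46)*(-53)) = 1/(-23375 + 53/92) = 1/(-2150447/92) = -92/2150447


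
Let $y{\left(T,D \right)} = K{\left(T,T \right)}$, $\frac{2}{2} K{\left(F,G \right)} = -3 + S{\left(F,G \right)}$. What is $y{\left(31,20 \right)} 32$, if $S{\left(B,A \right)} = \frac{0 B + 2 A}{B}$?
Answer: $-32$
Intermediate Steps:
$S{\left(B,A \right)} = \frac{2 A}{B}$ ($S{\left(B,A \right)} = \frac{0 + 2 A}{B} = \frac{2 A}{B}$)
$K{\left(F,G \right)} = -3 + \frac{2 G}{F}$
$y{\left(T,D \right)} = -1$ ($y{\left(T,D \right)} = -3 + \frac{2 T}{T} = -3 + 2 = -1$)
$y{\left(31,20 \right)} 32 = \left(-1\right) 32 = -32$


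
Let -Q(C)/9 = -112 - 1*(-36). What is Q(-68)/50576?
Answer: 171/12644 ≈ 0.013524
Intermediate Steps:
Q(C) = 684 (Q(C) = -9*(-112 - 1*(-36)) = -9*(-112 + 36) = -9*(-76) = 684)
Q(-68)/50576 = 684/50576 = 684*(1/50576) = 171/12644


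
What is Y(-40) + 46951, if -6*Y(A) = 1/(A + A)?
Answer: 22536481/480 ≈ 46951.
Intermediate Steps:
Y(A) = -1/(12*A) (Y(A) = -1/(6*(A + A)) = -1/(2*A)/6 = -1/(12*A))
Y(-40) + 46951 = -1/12/(-40) + 46951 = -1/12*(-1/40) + 46951 = 1/480 + 46951 = 22536481/480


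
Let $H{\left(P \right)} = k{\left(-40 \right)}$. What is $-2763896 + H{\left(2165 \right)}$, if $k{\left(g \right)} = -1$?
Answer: $-2763897$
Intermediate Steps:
$H{\left(P \right)} = -1$
$-2763896 + H{\left(2165 \right)} = -2763896 - 1 = -2763897$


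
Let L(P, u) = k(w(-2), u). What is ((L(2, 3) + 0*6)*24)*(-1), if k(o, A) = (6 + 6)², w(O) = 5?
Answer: -3456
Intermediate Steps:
k(o, A) = 144 (k(o, A) = 12² = 144)
L(P, u) = 144
((L(2, 3) + 0*6)*24)*(-1) = ((144 + 0*6)*24)*(-1) = ((144 + 0)*24)*(-1) = (144*24)*(-1) = 3456*(-1) = -3456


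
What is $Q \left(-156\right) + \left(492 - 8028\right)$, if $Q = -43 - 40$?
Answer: $5412$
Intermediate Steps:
$Q = -83$
$Q \left(-156\right) + \left(492 - 8028\right) = \left(-83\right) \left(-156\right) + \left(492 - 8028\right) = 12948 - 7536 = 5412$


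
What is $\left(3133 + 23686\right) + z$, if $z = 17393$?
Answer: $44212$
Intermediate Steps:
$\left(3133 + 23686\right) + z = \left(3133 + 23686\right) + 17393 = 26819 + 17393 = 44212$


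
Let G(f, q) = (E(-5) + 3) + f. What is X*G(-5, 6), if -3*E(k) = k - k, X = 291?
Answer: -582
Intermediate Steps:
E(k) = 0 (E(k) = -(k - k)/3 = -⅓*0 = 0)
G(f, q) = 3 + f (G(f, q) = (0 + 3) + f = 3 + f)
X*G(-5, 6) = 291*(3 - 5) = 291*(-2) = -582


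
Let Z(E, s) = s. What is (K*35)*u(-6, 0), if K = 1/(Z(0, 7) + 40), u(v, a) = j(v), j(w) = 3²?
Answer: 315/47 ≈ 6.7021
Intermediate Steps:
j(w) = 9
u(v, a) = 9
K = 1/47 (K = 1/(7 + 40) = 1/47 ≈ 0.021277)
(K*35)*u(-6, 0) = ((1/47)*35)*9 = (35/47)*9 = 315/47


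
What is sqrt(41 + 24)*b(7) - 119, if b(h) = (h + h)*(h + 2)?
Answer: -119 + 126*sqrt(65) ≈ 896.84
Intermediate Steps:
b(h) = 2*h*(2 + h) (b(h) = (2*h)*(2 + h) = 2*h*(2 + h))
sqrt(41 + 24)*b(7) - 119 = sqrt(41 + 24)*(2*7*(2 + 7)) - 119 = sqrt(65)*(2*7*9) - 119 = sqrt(65)*126 - 119 = 126*sqrt(65) - 119 = -119 + 126*sqrt(65)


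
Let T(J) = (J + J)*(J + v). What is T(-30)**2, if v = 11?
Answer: 1299600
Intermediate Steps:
T(J) = 2*J*(11 + J) (T(J) = (J + J)*(J + 11) = (2*J)*(11 + J) = 2*J*(11 + J))
T(-30)**2 = (2*(-30)*(11 - 30))**2 = (2*(-30)*(-19))**2 = 1140**2 = 1299600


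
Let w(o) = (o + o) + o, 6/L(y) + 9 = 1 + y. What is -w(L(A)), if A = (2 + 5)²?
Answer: -18/41 ≈ -0.43902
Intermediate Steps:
A = 49 (A = 7² = 49)
L(y) = 6/(-8 + y) (L(y) = 6/(-9 + (1 + y)) = 6/(-8 + y))
w(o) = 3*o (w(o) = 2*o + o = 3*o)
-w(L(A)) = -3*6/(-8 + 49) = -3*6/41 = -1*18/41 = -18/41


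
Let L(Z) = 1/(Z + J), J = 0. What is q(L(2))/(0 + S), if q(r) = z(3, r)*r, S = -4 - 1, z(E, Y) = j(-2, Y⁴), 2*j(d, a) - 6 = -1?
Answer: -¼ ≈ -0.25000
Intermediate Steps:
j(d, a) = 5/2 (j(d, a) = 3 + (½)*(-1) = 3 - ½ = 5/2)
L(Z) = 1/Z (L(Z) = 1/(Z + 0) = 1/Z)
z(E, Y) = 5/2
S = -5
q(r) = 5*r/2
q(L(2))/(0 + S) = ((5/2)/2)/(0 - 5) = ((5/2)*(½))/(-5) = -⅕*5/4 = -¼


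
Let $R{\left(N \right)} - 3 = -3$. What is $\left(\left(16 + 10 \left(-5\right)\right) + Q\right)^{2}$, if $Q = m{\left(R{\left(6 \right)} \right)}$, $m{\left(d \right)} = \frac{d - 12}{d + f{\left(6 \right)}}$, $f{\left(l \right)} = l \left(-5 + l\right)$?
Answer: $1296$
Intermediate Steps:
$R{\left(N \right)} = 0$ ($R{\left(N \right)} = 3 - 3 = 0$)
$m{\left(d \right)} = \frac{-12 + d}{6 + d}$ ($m{\left(d \right)} = \frac{d - 12}{d + 6 \left(-5 + 6\right)} = \frac{d - 12}{d + 6 \cdot 1} = \frac{d - 12}{d + 6} = \frac{-12 + d}{6 + d}$)
$Q = -2$ ($Q = \frac{-12 + 0}{6 + 0} = \frac{1}{6} \left(-12\right) = -2$)
$\left(\left(16 + 10 \left(-5\right)\right) + Q\right)^{2} = \left(\left(16 + 10 \left(-5\right)\right) - 2\right)^{2} = \left(\left(16 - 50\right) - 2\right)^{2} = \left(-34 - 2\right)^{2} = \left(-36\right)^{2} = 1296$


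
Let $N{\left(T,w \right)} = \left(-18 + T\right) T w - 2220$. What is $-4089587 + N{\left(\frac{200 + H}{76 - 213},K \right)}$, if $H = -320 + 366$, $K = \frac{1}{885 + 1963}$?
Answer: $- \frac{13670244312077}{3340882} \approx -4.0918 \cdot 10^{6}$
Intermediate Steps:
$K = \frac{1}{2848} \approx 0.00035112$
$H = 46$
$N{\left(T,w \right)} = -2220 + T w \left(-18 + T\right)$ ($N{\left(T,w \right)} = T \left(-18 + T\right) w - 2220 = T w \left(-18 + T\right) - 2220 = -2220 + T w \left(-18 + T\right)$)
$-4089587 + N{\left(\frac{200 + H}{76 - 213},K \right)} = -4089587 - \left(2220 - \frac{\frac{1}{\left(76 - 213\right)^{2}} \left(200 + 46\right)^{2}}{2848} + 18 \frac{200 + 46}{76 - 213} \cdot \frac{1}{2848}\right) = -4089587 - \left(2220 - \frac{15129}{13363528} + 18 \frac{246}{-137} \cdot \frac{1}{2848}\right) = -4089587 - \left(2220 - \frac{15129}{13363528} + 18 \cdot 246 \left(- \frac{1}{137}\right) \frac{1}{2848}\right) = -4089587 - \left(2220 - \frac{15129}{13363528} - \frac{1107}{97544}\right) = -4089587 + \left(-2220 + \frac{1}{2848} \cdot \frac{60516}{18769} + \frac{1107}{97544}\right) = -4089587 + \left(-2220 + \frac{15129}{13363528} + \frac{1107}{97544}\right) = -4089587 - \frac{7416716343}{3340882} = - \frac{13670244312077}{3340882}$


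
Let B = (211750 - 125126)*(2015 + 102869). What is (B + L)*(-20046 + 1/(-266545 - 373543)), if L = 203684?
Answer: -940162529816607175/5162 ≈ -1.8213e+14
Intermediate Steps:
B = 9085471616 (B = 86624*104884 = 9085471616)
(B + L)*(-20046 + 1/(-266545 - 373543)) = (9085471616 + 203684)*(-20046 + 1/(-266545 - 373543)) = 9085675300*(-20046 + 1/(-640088)) = 9085675300*(-20046 - 1/640088) = 9085675300*(-12831204049/640088) = -940162529816607175/5162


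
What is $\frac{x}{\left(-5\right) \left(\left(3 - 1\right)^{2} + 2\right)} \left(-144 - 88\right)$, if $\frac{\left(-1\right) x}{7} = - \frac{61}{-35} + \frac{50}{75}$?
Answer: $- \frac{29348}{225} \approx -130.44$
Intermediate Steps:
$x = - \frac{253}{15}$ ($x = - 7 \left(- \frac{61}{-35} + \frac{50}{75}\right) = - 7 \left(\left(-61\right) \left(- \frac{1}{35}\right) + 50 \cdot \frac{1}{75}\right) = - 7 \left(\frac{61}{35} + \frac{2}{3}\right) = \left(-7\right) \frac{253}{105} = - \frac{253}{15} \approx -16.867$)
$\frac{x}{\left(-5\right) \left(\left(3 - 1\right)^{2} + 2\right)} \left(-144 - 88\right) = - \frac{253}{15 \left(- 5 \left(\left(3 - 1\right)^{2} + 2\right)\right)} \left(-144 - 88\right) = - \frac{253}{15 \left(- 5 \left(2^{2} + 2\right)\right)} \left(-232\right) = - \frac{253}{15 \left(- 5 \left(4 + 2\right)\right)} \left(-232\right) = - \frac{253}{15 \left(\left(-5\right) 6\right)} \left(-232\right) = - \frac{253}{15 \left(-30\right)} \left(-232\right) = \left(- \frac{253}{15}\right) \left(- \frac{1}{30}\right) \left(-232\right) = \frac{253}{450} \left(-232\right) = - \frac{29348}{225}$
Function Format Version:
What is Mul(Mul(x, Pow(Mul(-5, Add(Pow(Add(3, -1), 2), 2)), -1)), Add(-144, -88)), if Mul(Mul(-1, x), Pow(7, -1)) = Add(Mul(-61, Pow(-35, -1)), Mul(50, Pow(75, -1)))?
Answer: Rational(-29348, 225) ≈ -130.44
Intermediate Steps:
x = Rational(-253, 15) (x = Mul(-7, Add(Mul(-61, Pow(-35, -1)), Mul(50, Pow(75, -1)))) = Mul(-7, Add(Mul(-61, Rational(-1, 35)), Mul(50, Rational(1, 75)))) = Mul(-7, Add(Rational(61, 35), Rational(2, 3))) = Mul(-7, Rational(253, 105)) = Rational(-253, 15) ≈ -16.867)
Mul(Mul(x, Pow(Mul(-5, Add(Pow(Add(3, -1), 2), 2)), -1)), Add(-144, -88)) = Mul(Mul(Rational(-253, 15), Pow(Mul(-5, Add(Pow(Add(3, -1), 2), 2)), -1)), Add(-144, -88)) = Mul(Mul(Rational(-253, 15), Pow(Mul(-5, Add(Pow(2, 2), 2)), -1)), -232) = Mul(Mul(Rational(-253, 15), Pow(Mul(-5, Add(4, 2)), -1)), -232) = Mul(Mul(Rational(-253, 15), Pow(Mul(-5, 6), -1)), -232) = Mul(Mul(Rational(-253, 15), Pow(-30, -1)), -232) = Mul(Mul(Rational(-253, 15), Rational(-1, 30)), -232) = Mul(Rational(253, 450), -232) = Rational(-29348, 225)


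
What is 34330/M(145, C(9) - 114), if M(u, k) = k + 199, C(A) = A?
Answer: 17165/47 ≈ 365.21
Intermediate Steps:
M(u, k) = 199 + k
34330/M(145, C(9) - 114) = 34330/(199 + (9 - 114)) = 34330/(199 - 105) = 34330/94 = 34330*(1/94) = 17165/47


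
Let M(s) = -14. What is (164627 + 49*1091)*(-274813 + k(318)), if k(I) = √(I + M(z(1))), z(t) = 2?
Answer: -59932867918 + 872344*√19 ≈ -5.9929e+10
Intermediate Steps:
k(I) = √(-14 + I) (k(I) = √(I - 14) = √(-14 + I))
(164627 + 49*1091)*(-274813 + k(318)) = (164627 + 49*1091)*(-274813 + √(-14 + 318)) = (164627 + 53459)*(-274813 + √304) = 218086*(-274813 + 4*√19) = -59932867918 + 872344*√19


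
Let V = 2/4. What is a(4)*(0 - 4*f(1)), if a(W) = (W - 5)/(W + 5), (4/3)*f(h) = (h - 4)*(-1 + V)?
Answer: ½ ≈ 0.50000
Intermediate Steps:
V = ½ (V = 2*(¼) = ½ ≈ 0.50000)
f(h) = 3/2 - 3*h/8 (f(h) = 3*((h - 4)*(-1 + ½))/4 = 3*((-4 + h)*(-½))/4 = 3*(2 - h/2)/4 = 3/2 - 3*h/8)
a(W) = (-5 + W)/(5 + W)
a(4)*(0 - 4*f(1)) = ((-5 + 4)/(5 + 4))*(0 - 4*(3/2 - 3/8*1)) = (-1/9)*(0 - 4*(3/2 - 3/8)) = ((⅑)*(-1))*(0 - 4*9/8) = -(0 - 9/2)/9 = -⅑*(-9/2) = ½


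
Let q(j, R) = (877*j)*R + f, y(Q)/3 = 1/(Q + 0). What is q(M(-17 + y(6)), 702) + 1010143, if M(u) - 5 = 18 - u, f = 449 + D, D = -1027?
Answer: 25327898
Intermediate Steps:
f = -578 (f = 449 - 1027 = -578)
y(Q) = 3/Q (y(Q) = 3/(Q + 0) = 3/Q)
M(u) = 23 - u (M(u) = 5 + (18 - u) = 23 - u)
q(j, R) = -578 + 877*R*j (q(j, R) = (877*j)*R - 578 = 877*R*j - 578 = -578 + 877*R*j)
q(M(-17 + y(6)), 702) + 1010143 = (-578 + 877*702*(23 - (-17 + 3/6))) + 1010143 = (-578 + 877*702*(23 - (-17 + 3*(⅙)))) + 1010143 = (-578 + 877*702*(23 - (-17 + ½))) + 1010143 = (-578 + 877*702*(23 - 1*(-33/2))) + 1010143 = (-578 + 877*702*(23 + 33/2)) + 1010143 = (-578 + 877*702*(79/2)) + 1010143 = (-578 + 24318333) + 1010143 = 24317755 + 1010143 = 25327898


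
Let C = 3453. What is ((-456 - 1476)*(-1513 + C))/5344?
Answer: -234255/334 ≈ -701.36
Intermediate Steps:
((-456 - 1476)*(-1513 + C))/5344 = ((-456 - 1476)*(-1513 + 3453))/5344 = -1932*1940*(1/5344) = -3748080*1/5344 = -234255/334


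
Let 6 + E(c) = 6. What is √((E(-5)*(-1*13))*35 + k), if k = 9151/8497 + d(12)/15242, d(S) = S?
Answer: √4519344667224661/64755637 ≈ 1.0382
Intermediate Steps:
E(c) = 0 (E(c) = -6 + 6 = 0)
k = 69790753/64755637 (k = 9151/8497 + 12/15242 = 9151*(1/8497) + 12*(1/15242) = 9151/8497 + 6/7621 = 69790753/64755637 ≈ 1.0778)
√((E(-5)*(-1*13))*35 + k) = √((0*(-1*13))*35 + 69790753/64755637) = √((0*(-13))*35 + 69790753/64755637) = √(0*35 + 69790753/64755637) = √(0 + 69790753/64755637) = √(69790753/64755637) = √4519344667224661/64755637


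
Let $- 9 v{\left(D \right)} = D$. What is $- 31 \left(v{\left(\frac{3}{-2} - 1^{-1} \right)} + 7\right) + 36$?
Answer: $- \frac{3413}{18} \approx -189.61$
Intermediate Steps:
$v{\left(D \right)} = - \frac{D}{9}$
$- 31 \left(v{\left(\frac{3}{-2} - 1^{-1} \right)} + 7\right) + 36 = - 31 \left(- \frac{\frac{3}{-2} - 1^{-1}}{9} + 7\right) + 36 = - 31 \left(- \frac{3 \left(- \frac{1}{2}\right) - 1}{9} + 7\right) + 36 = - 31 \left(- \frac{- \frac{3}{2} - 1}{9} + 7\right) + 36 = - 31 \left(\left(- \frac{1}{9}\right) \left(- \frac{5}{2}\right) + 7\right) + 36 = - 31 \left(\frac{5}{18} + 7\right) + 36 = \left(-31\right) \frac{131}{18} + 36 = - \frac{4061}{18} + 36 = - \frac{3413}{18}$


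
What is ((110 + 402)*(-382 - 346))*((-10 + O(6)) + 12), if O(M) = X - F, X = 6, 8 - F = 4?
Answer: -1490944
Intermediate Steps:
F = 4 (F = 8 - 1*4 = 8 - 4 = 4)
O(M) = 2 (O(M) = 6 - 1*4 = 6 - 4 = 2)
((110 + 402)*(-382 - 346))*((-10 + O(6)) + 12) = ((110 + 402)*(-382 - 346))*((-10 + 2) + 12) = (512*(-728))*(-8 + 12) = -372736*4 = -1490944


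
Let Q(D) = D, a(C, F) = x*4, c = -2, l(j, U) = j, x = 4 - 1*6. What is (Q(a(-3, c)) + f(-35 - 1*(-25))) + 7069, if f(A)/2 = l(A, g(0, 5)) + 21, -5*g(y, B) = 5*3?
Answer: 7083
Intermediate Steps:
g(y, B) = -3
x = -2 (x = 4 - 6 = -2)
f(A) = 42 + 2*A (f(A) = 2*(A + 21) = 2*(21 + A) = 42 + 2*A)
a(C, F) = -8 (a(C, F) = -2*4 = -8)
(Q(a(-3, c)) + f(-35 - 1*(-25))) + 7069 = (-8 + (42 + 2*(-35 - 1*(-25)))) + 7069 = (-8 + (42 + 2*(-35 + 25))) + 7069 = (-8 + (42 + 2*(-10))) + 7069 = (-8 + (42 - 20)) + 7069 = (-8 + 22) + 7069 = 14 + 7069 = 7083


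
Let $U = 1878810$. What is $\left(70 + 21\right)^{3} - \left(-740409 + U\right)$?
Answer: $-384830$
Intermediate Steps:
$\left(70 + 21\right)^{3} - \left(-740409 + U\right) = \left(70 + 21\right)^{3} + \left(740409 - 1878810\right) = 91^{3} + \left(740409 - 1878810\right) = 753571 - 1138401 = -384830$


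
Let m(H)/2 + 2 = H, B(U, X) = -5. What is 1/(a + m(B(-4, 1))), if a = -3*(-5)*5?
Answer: 1/61 ≈ 0.016393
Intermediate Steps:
m(H) = -4 + 2*H
a = 75 (a = 15*5 = 75)
1/(a + m(B(-4, 1))) = 1/(75 + (-4 + 2*(-5))) = 1/(75 + (-4 - 10)) = 1/(75 - 14) = 1/61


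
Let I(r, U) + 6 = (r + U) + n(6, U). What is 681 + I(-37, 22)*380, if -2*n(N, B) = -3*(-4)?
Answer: -9579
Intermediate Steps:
n(N, B) = -6 (n(N, B) = -(-3)*(-4)/2 = -½*12 = -6)
I(r, U) = -12 + U + r (I(r, U) = -6 + ((r + U) - 6) = -6 + ((U + r) - 6) = -6 + (-6 + U + r) = -12 + U + r)
681 + I(-37, 22)*380 = 681 + (-12 + 22 - 37)*380 = 681 - 27*380 = 681 - 10260 = -9579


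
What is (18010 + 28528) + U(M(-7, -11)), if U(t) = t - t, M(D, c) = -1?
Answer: 46538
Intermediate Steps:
U(t) = 0
(18010 + 28528) + U(M(-7, -11)) = (18010 + 28528) + 0 = 46538 + 0 = 46538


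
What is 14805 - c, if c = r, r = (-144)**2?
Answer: -5931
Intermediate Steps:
r = 20736
c = 20736
14805 - c = 14805 - 1*20736 = 14805 - 20736 = -5931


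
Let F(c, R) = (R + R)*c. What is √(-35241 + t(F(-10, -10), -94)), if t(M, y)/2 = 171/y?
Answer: I*√77855406/47 ≈ 187.74*I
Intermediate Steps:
F(c, R) = 2*R*c (F(c, R) = (2*R)*c = 2*R*c)
t(M, y) = 342/y (t(M, y) = 2*(171/y) = 342/y)
√(-35241 + t(F(-10, -10), -94)) = √(-35241 + 342/(-94)) = √(-35241 + 342*(-1/94)) = √(-35241 - 171/47) = √(-1656498/47) = I*√77855406/47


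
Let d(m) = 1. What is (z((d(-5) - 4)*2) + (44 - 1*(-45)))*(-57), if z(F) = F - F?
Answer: -5073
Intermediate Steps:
z(F) = 0
(z((d(-5) - 4)*2) + (44 - 1*(-45)))*(-57) = (0 + (44 - 1*(-45)))*(-57) = (0 + (44 + 45))*(-57) = (0 + 89)*(-57) = 89*(-57) = -5073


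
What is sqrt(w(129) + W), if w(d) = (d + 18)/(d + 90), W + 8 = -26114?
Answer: 3*I*sqrt(15466729)/73 ≈ 161.62*I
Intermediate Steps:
W = -26122 (W = -8 - 26114 = -26122)
w(d) = (18 + d)/(90 + d)
sqrt(w(129) + W) = sqrt((18 + 129)/(90 + 129) - 26122) = sqrt(147/219 - 26122) = sqrt((1/219)*147 - 26122) = sqrt(49/73 - 26122) = sqrt(-1906857/73) = 3*I*sqrt(15466729)/73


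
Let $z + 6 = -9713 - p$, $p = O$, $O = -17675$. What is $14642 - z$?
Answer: $6686$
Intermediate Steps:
$p = -17675$
$z = 7956$ ($z = -6 - -7962 = -6 + \left(-9713 + 17675\right) = -6 + 7962 = 7956$)
$14642 - z = 14642 - 7956 = 6686$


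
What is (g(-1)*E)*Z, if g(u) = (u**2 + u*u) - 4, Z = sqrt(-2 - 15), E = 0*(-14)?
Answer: 0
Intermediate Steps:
E = 0
Z = I*sqrt(17) (Z = sqrt(-17) = I*sqrt(17) ≈ 4.1231*I)
g(u) = -4 + 2*u**2 (g(u) = (u**2 + u**2) - 4 = 2*u**2 - 4 = -4 + 2*u**2)
(g(-1)*E)*Z = ((-4 + 2*(-1)**2)*0)*(I*sqrt(17)) = ((-4 + 2*1)*0)*(I*sqrt(17)) = ((-4 + 2)*0)*(I*sqrt(17)) = (-2*0)*(I*sqrt(17)) = 0*(I*sqrt(17)) = 0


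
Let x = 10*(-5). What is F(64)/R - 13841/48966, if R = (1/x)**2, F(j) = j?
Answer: 7834546159/48966 ≈ 1.6000e+5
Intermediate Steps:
x = -50
R = 1/2500 (R = (1/(-50))**2 = (-1/50)**2 = 1/2500 ≈ 0.00040000)
F(64)/R - 13841/48966 = 64/(1/2500) - 13841/48966 = 64*2500 - 13841*1/48966 = 160000 - 13841/48966 = 7834546159/48966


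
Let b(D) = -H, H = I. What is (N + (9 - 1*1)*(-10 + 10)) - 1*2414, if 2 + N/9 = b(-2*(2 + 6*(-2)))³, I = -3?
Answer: -2189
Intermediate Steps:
H = -3
b(D) = 3 (b(D) = -1*(-3) = 3)
N = 225 (N = -18 + 9*3³ = -18 + 9*27 = -18 + 243 = 225)
(N + (9 - 1*1)*(-10 + 10)) - 1*2414 = (225 + (9 - 1*1)*(-10 + 10)) - 1*2414 = (225 + (9 - 1)*0) - 2414 = (225 + 8*0) - 2414 = (225 + 0) - 2414 = 225 - 2414 = -2189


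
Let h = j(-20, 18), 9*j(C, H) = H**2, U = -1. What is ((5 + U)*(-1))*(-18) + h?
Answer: 108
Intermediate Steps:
j(C, H) = H**2/9
h = 36 (h = (1/9)*18**2 = (1/9)*324 = 36)
((5 + U)*(-1))*(-18) + h = ((5 - 1)*(-1))*(-18) + 36 = (4*(-1))*(-18) + 36 = -4*(-18) + 36 = 72 + 36 = 108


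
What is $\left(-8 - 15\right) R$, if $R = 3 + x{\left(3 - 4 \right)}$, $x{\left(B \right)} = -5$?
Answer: $46$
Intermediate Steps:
$R = -2$ ($R = 3 - 5 = -2$)
$\left(-8 - 15\right) R = \left(-8 - 15\right) \left(-2\right) = \left(-23\right) \left(-2\right) = 46$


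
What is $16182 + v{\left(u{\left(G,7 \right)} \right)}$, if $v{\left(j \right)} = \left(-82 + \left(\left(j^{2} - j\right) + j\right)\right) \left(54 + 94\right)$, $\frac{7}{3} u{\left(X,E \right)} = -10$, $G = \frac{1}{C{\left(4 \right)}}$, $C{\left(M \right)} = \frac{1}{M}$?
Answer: $\frac{331454}{49} \approx 6764.4$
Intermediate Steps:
$G = 4$ ($G = \frac{1}{\frac{1}{4}} = 4$)
$u{\left(X,E \right)} = - \frac{30}{7}$ ($u{\left(X,E \right)} = \frac{3}{7} \left(-10\right) = - \frac{30}{7}$)
$v{\left(j \right)} = -12136 + 148 j^{2}$ ($v{\left(j \right)} = \left(-82 + j^{2}\right) 148 = -12136 + 148 j^{2}$)
$16182 + v{\left(u{\left(G,7 \right)} \right)} = 16182 - \left(12136 - 148 \left(- \frac{30}{7}\right)^{2}\right) = 16182 + \left(-12136 + 148 \cdot \frac{900}{49}\right) = 16182 + \left(-12136 + \frac{133200}{49}\right) = 16182 - \frac{461464}{49} = \frac{331454}{49}$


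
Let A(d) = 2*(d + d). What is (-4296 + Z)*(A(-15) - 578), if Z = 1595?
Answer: 1723238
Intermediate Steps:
A(d) = 4*d (A(d) = 2*(2*d) = 4*d)
(-4296 + Z)*(A(-15) - 578) = (-4296 + 1595)*(4*(-15) - 578) = -2701*(-60 - 578) = -2701*(-638) = 1723238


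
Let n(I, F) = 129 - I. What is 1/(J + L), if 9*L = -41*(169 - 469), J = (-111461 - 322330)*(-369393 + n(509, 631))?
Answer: 3/481212602429 ≈ 6.2342e-12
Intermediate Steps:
J = 160404199443 (J = (-111461 - 322330)*(-369393 + (129 - 1*509)) = -433791*(-369393 + (129 - 509)) = -433791*(-369393 - 380) = -433791*(-369773) = 160404199443)
L = 4100/3 (L = (-41*(169 - 469))/9 = (-41*(-300))/9 = (1/9)*12300 = 4100/3 ≈ 1366.7)
1/(J + L) = 1/(160404199443 + 4100/3) = 1/(481212602429/3) = 3/481212602429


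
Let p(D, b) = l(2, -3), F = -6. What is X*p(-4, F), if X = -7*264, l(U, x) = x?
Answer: 5544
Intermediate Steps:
p(D, b) = -3
X = -1848
X*p(-4, F) = -1848*(-3) = 5544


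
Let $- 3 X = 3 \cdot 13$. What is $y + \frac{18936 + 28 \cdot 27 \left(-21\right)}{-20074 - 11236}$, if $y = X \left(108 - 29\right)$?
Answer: $- \frac{3215843}{3131} \approx -1027.1$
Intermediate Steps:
$X = -13$ ($X = - \frac{3 \cdot 13}{3} = \left(- \frac{1}{3}\right) 39 = -13$)
$y = -1027$ ($y = - 13 \left(108 - 29\right) = \left(-13\right) 79 = -1027$)
$y + \frac{18936 + 28 \cdot 27 \left(-21\right)}{-20074 - 11236} = -1027 + \frac{18936 + 28 \cdot 27 \left(-21\right)}{-20074 - 11236} = -1027 + \frac{18936 + 756 \left(-21\right)}{-31310} = -1027 + \left(18936 - 15876\right) \left(- \frac{1}{31310}\right) = -1027 + 3060 \left(- \frac{1}{31310}\right) = -1027 - \frac{306}{3131} = - \frac{3215843}{3131}$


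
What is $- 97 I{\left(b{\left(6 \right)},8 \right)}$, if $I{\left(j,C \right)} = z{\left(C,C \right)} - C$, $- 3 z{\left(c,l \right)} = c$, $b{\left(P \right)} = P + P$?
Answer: $\frac{3104}{3} \approx 1034.7$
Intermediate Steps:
$b{\left(P \right)} = 2 P$
$z{\left(c,l \right)} = - \frac{c}{3}$
$I{\left(j,C \right)} = - \frac{4 C}{3}$ ($I{\left(j,C \right)} = - \frac{C}{3} - C = - \frac{4 C}{3}$)
$- 97 I{\left(b{\left(6 \right)},8 \right)} = - 97 \left(\left(- \frac{4}{3}\right) 8\right) = \left(-97\right) \left(- \frac{32}{3}\right) = \frac{3104}{3}$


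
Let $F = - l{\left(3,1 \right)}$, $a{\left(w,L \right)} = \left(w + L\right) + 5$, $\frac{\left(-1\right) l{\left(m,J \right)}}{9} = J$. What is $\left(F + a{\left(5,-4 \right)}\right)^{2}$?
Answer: $225$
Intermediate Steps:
$l{\left(m,J \right)} = - 9 J$
$a{\left(w,L \right)} = 5 + L + w$ ($a{\left(w,L \right)} = \left(L + w\right) + 5 = 5 + L + w$)
$F = 9$ ($F = - \left(-9\right) 1 = \left(-1\right) \left(-9\right) = 9$)
$\left(F + a{\left(5,-4 \right)}\right)^{2} = \left(9 + \left(5 - 4 + 5\right)\right)^{2} = \left(9 + 6\right)^{2} = 15^{2} = 225$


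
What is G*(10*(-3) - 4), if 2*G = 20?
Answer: -340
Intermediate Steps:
G = 10 (G = (1/2)*20 = 10)
G*(10*(-3) - 4) = 10*(10*(-3) - 4) = 10*(-30 - 4) = 10*(-34) = -340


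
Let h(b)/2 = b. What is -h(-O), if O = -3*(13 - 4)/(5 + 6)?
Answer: -54/11 ≈ -4.9091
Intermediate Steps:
O = -27/11 ≈ -2.4545
h(b) = 2*b
-h(-O) = -2*(-1*(-27/11)) = -2*27/11 = -1*54/11 = -54/11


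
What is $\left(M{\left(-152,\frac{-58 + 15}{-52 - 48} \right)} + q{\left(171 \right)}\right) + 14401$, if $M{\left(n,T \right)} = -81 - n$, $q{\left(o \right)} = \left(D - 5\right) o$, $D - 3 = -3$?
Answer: $13617$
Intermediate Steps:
$D = 0$ ($D = 3 - 3 = 0$)
$q{\left(o \right)} = - 5 o$ ($q{\left(o \right)} = \left(0 - 5\right) o = - 5 o$)
$\left(M{\left(-152,\frac{-58 + 15}{-52 - 48} \right)} + q{\left(171 \right)}\right) + 14401 = \left(\left(-81 - -152\right) - 855\right) + 14401 = \left(\left(-81 + 152\right) - 855\right) + 14401 = \left(71 - 855\right) + 14401 = -784 + 14401 = 13617$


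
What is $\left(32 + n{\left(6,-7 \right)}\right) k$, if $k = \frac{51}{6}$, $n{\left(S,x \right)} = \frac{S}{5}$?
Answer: $\frac{1411}{5} \approx 282.2$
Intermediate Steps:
$n{\left(S,x \right)} = \frac{S}{5}$ ($n{\left(S,x \right)} = S \frac{1}{5} = \frac{S}{5}$)
$k = \frac{17}{2}$ ($k = 51 \cdot \frac{1}{6} = \frac{17}{2} \approx 8.5$)
$\left(32 + n{\left(6,-7 \right)}\right) k = \left(32 + \frac{1}{5} \cdot 6\right) \frac{17}{2} = \left(32 + \frac{6}{5}\right) \frac{17}{2} = \frac{166}{5} \cdot \frac{17}{2} = \frac{1411}{5}$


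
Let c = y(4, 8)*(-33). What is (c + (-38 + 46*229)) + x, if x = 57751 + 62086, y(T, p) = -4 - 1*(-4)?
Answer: 130333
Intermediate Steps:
y(T, p) = 0 (y(T, p) = -4 + 4 = 0)
c = 0 (c = 0*(-33) = 0)
x = 119837
(c + (-38 + 46*229)) + x = (0 + (-38 + 46*229)) + 119837 = (0 + (-38 + 10534)) + 119837 = (0 + 10496) + 119837 = 10496 + 119837 = 130333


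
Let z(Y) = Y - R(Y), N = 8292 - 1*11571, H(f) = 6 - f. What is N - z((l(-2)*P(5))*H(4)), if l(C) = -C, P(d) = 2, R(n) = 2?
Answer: -3285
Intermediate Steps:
N = -3279 (N = 8292 - 11571 = -3279)
z(Y) = -2 + Y (z(Y) = Y - 1*2 = Y - 2 = -2 + Y)
N - z((l(-2)*P(5))*H(4)) = -3279 - (-2 + (-1*(-2)*2)*(6 - 1*4)) = -3279 - (-2 + (2*2)*(6 - 4)) = -3279 - (-2 + 4*2) = -3279 - (-2 + 8) = -3279 - 1*6 = -3279 - 6 = -3285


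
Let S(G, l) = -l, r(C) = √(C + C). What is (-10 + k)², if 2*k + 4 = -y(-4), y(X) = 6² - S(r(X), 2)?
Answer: 961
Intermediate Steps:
r(C) = √2*√C (r(C) = √(2*C) = √2*√C)
y(X) = 38 (y(X) = 6² - (-1)*2 = 36 - 1*(-2) = 36 + 2 = 38)
k = -21 (k = -2 + (-1*38)/2 = -2 + (½)*(-38) = -2 - 19 = -21)
(-10 + k)² = (-10 - 21)² = (-31)² = 961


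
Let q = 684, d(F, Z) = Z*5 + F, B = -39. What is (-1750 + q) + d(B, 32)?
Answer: -945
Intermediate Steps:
d(F, Z) = F + 5*Z (d(F, Z) = 5*Z + F = F + 5*Z)
(-1750 + q) + d(B, 32) = (-1750 + 684) + (-39 + 5*32) = -1066 + (-39 + 160) = -1066 + 121 = -945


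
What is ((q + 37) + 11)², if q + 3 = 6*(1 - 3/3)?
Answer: 2025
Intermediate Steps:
q = -3 (q = -3 + 6*(1 - 3/3) = -3 + 6*(1 - 3*⅓) = -3 + 6*(1 - 1) = -3 + 6*0 = -3 + 0 = -3)
((q + 37) + 11)² = ((-3 + 37) + 11)² = (34 + 11)² = 45² = 2025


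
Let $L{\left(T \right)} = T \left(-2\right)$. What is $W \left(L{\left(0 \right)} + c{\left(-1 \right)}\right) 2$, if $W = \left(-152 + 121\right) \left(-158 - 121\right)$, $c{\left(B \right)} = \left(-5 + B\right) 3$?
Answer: $-311364$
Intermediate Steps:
$c{\left(B \right)} = -15 + 3 B$
$L{\left(T \right)} = - 2 T$
$W = 8649$ ($W = \left(-31\right) \left(-279\right) = 8649$)
$W \left(L{\left(0 \right)} + c{\left(-1 \right)}\right) 2 = 8649 \left(\left(-2\right) 0 + \left(-15 + 3 \left(-1\right)\right)\right) 2 = 8649 \left(0 - 18\right) 2 = 8649 \left(\left(-18\right) 2\right) = 8649 \left(-36\right) = -311364$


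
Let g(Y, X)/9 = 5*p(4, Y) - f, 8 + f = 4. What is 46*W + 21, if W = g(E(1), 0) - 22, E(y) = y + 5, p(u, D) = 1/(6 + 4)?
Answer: 872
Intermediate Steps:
p(u, D) = ⅒ (p(u, D) = 1/10 = ⅒)
f = -4 (f = -8 + 4 = -4)
E(y) = 5 + y
g(Y, X) = 81/2 (g(Y, X) = 9*(5*(⅒) - 1*(-4)) = 9*(½ + 4) = 9*(9/2) = 81/2)
W = 37/2 (W = 81/2 - 22 = 37/2 ≈ 18.500)
46*W + 21 = 46*(37/2) + 21 = 851 + 21 = 872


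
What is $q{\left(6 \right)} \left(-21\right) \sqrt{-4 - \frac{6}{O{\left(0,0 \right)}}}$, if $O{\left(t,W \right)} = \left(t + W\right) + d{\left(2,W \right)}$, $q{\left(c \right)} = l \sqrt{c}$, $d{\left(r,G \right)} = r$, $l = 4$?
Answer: $- 84 i \sqrt{42} \approx - 544.38 i$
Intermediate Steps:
$q{\left(c \right)} = 4 \sqrt{c}$
$O{\left(t,W \right)} = 2 + W + t$ ($O{\left(t,W \right)} = \left(t + W\right) + 2 = \left(W + t\right) + 2 = 2 + W + t$)
$q{\left(6 \right)} \left(-21\right) \sqrt{-4 - \frac{6}{O{\left(0,0 \right)}}} = 4 \sqrt{6} \left(-21\right) \sqrt{-4 - \frac{6}{2 + 0 + 0}} = - 84 \sqrt{6} \sqrt{-4 - \frac{6}{2}} = - 84 \sqrt{6} \sqrt{-4 - 3} = - 84 \sqrt{6} \sqrt{-7} = - 84 \sqrt{6} i \sqrt{7} = - 84 i \sqrt{42}$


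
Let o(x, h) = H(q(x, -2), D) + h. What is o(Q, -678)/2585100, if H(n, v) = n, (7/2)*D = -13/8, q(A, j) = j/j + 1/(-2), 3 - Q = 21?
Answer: -271/1034040 ≈ -0.00026208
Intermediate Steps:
Q = -18 (Q = 3 - 1*21 = 3 - 21 = -18)
q(A, j) = ½ (q(A, j) = 1 + 1*(-½) = 1 - ½ = ½)
D = -13/28 (D = 2*(-13/8)/7 = 2*(-13*⅛)/7 = (2/7)*(-13/8) = -13/28 ≈ -0.46429)
o(x, h) = ½ + h
o(Q, -678)/2585100 = (½ - 678)/2585100 = -1355/2*1/2585100 = -271/1034040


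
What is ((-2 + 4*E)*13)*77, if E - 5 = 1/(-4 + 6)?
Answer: 20020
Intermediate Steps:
E = 11/2 (E = 5 + 1/(-4 + 6) = 5 + 1/2 = 5 + ½ = 11/2 ≈ 5.5000)
((-2 + 4*E)*13)*77 = ((-2 + 4*(11/2))*13)*77 = ((-2 + 22)*13)*77 = (20*13)*77 = 260*77 = 20020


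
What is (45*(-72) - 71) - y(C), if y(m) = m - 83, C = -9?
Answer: -3219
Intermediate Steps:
y(m) = -83 + m
(45*(-72) - 71) - y(C) = (45*(-72) - 71) - (-83 - 9) = (-3240 - 71) - 1*(-92) = -3311 + 92 = -3219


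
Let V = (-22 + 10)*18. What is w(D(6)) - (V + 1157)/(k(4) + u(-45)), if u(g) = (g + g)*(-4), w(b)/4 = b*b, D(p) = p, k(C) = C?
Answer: 51475/364 ≈ 141.41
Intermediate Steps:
w(b) = 4*b² (w(b) = 4*(b*b) = 4*b²)
u(g) = -8*g (u(g) = (2*g)*(-4) = -8*g)
V = -216 (V = -12*18 = -216)
w(D(6)) - (V + 1157)/(k(4) + u(-45)) = 4*6² - (-216 + 1157)/(4 - 8*(-45)) = 4*36 - 941/(4 + 360) = 144 - 941/364 = 51475/364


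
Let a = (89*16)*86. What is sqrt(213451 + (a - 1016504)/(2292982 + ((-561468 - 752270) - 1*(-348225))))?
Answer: sqrt(376136604128936651)/1327469 ≈ 462.01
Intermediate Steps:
a = 122464 (a = 1424*86 = 122464)
sqrt(213451 + (a - 1016504)/(2292982 + ((-561468 - 752270) - 1*(-348225)))) = sqrt(213451 + (122464 - 1016504)/(2292982 + ((-561468 - 752270) - 1*(-348225)))) = sqrt(213451 - 894040/(2292982 + (-1313738 + 348225))) = sqrt(213451 - 894040/(2292982 - 965513)) = sqrt(213451 - 894040/1327469) = sqrt(283348691479/1327469) = sqrt(376136604128936651)/1327469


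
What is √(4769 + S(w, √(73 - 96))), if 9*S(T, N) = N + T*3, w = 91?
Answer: √(43194 + I*√23)/3 ≈ 69.277 + 0.0038459*I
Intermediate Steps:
S(T, N) = T/3 + N/9 (S(T, N) = (N + T*3)/9 = (N + 3*T)/9 = T/3 + N/9)
√(4769 + S(w, √(73 - 96))) = √(4769 + ((⅓)*91 + √(73 - 96)/9)) = √(4769 + (91/3 + √(-23)/9)) = √(4769 + (91/3 + (I*√23)/9)) = √(4769 + (91/3 + I*√23/9)) = √(14398/3 + I*√23/9)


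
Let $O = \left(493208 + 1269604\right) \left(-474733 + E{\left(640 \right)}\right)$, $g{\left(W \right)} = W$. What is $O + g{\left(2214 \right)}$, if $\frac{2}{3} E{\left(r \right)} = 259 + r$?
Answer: $-834487875000$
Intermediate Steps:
$E{\left(r \right)} = \frac{777}{2} + \frac{3 r}{2}$ ($E{\left(r \right)} = \frac{3 \left(259 + r\right)}{2} = \frac{777}{2} + \frac{3 r}{2}$)
$O = -834487877214$ ($O = \left(493208 + 1269604\right) \left(-474733 + \left(\frac{777}{2} + \frac{3}{2} \cdot 640\right)\right) = 1762812 \left(-474733 + \left(\frac{777}{2} + 960\right)\right) = 1762812 \left(-474733 + \frac{2697}{2}\right) = 1762812 \left(- \frac{946769}{2}\right) = -834487877214$)
$O + g{\left(2214 \right)} = -834487877214 + 2214 = -834487875000$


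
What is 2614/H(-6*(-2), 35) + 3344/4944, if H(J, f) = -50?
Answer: -398638/7725 ≈ -51.604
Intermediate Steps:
2614/H(-6*(-2), 35) + 3344/4944 = 2614/(-50) + 3344/4944 = 2614*(-1/50) + 3344*(1/4944) = -1307/25 + 209/309 = -398638/7725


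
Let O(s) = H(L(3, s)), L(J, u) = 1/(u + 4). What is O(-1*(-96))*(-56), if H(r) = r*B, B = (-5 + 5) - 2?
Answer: 28/25 ≈ 1.1200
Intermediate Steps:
B = -2 (B = 0 - 2 = -2)
L(J, u) = 1/(4 + u)
H(r) = -2*r (H(r) = r*(-2) = -2*r)
O(s) = -2/(4 + s)
O(-1*(-96))*(-56) = -2/(4 - 1*(-96))*(-56) = -2/(4 + 96)*(-56) = -2/100*(-56) = -2*1/100*(-56) = -1/50*(-56) = 28/25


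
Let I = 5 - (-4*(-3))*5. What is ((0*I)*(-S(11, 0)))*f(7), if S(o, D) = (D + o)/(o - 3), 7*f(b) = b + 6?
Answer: 0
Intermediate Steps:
f(b) = 6/7 + b/7 (f(b) = (b + 6)/7 = (6 + b)/7 = 6/7 + b/7)
I = -55 (I = 5 - 12*5 = 5 - 1*60 = 5 - 60 = -55)
S(o, D) = (D + o)/(-3 + o)
((0*I)*(-S(11, 0)))*f(7) = ((0*(-55))*(-(0 + 11)/(-3 + 11)))*(6/7 + (⅐)*7) = (0*(-11/8))*(6/7 + 1) = (0*(-11/8))*(13/7) = 0*(13/7) = 0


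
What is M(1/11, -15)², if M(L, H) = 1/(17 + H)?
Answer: ¼ ≈ 0.25000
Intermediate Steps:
M(1/11, -15)² = (1/(17 - 15))² = (1/2)² = (½)² = ¼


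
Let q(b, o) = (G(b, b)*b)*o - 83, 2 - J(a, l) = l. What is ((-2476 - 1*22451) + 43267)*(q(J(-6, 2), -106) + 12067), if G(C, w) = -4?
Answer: 219786560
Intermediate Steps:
J(a, l) = 2 - l
q(b, o) = -83 - 4*b*o (q(b, o) = (-4*b)*o - 83 = -4*b*o - 83 = -83 - 4*b*o)
((-2476 - 1*22451) + 43267)*(q(J(-6, 2), -106) + 12067) = ((-2476 - 1*22451) + 43267)*((-83 - 4*(2 - 1*2)*(-106)) + 12067) = ((-2476 - 22451) + 43267)*((-83 - 4*(2 - 2)*(-106)) + 12067) = (-24927 + 43267)*((-83 - 4*0*(-106)) + 12067) = 18340*((-83 + 0) + 12067) = 18340*(-83 + 12067) = 18340*11984 = 219786560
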